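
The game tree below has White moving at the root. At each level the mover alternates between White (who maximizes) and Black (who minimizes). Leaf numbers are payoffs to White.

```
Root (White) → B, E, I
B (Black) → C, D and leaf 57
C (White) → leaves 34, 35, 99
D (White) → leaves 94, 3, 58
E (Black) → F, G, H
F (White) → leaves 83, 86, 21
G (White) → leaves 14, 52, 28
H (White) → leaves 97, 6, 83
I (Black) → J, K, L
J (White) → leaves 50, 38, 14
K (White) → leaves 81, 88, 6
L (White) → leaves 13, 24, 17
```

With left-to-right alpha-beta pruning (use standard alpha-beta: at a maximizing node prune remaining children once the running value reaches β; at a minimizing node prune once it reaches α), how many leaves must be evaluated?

16

C [α=-∞,β=+∞]: v=99
D [α=-∞,β=99]: v=94
B [α=-∞,β=+∞]: v=57
F [α=57,β=+∞]: v=86
G [α=57,β=86]: v=52
E [α=57,β=+∞]: v=52 after child 2 ≤ α → α-cutoff, skip 1
J [α=57,β=+∞]: v=50
I [α=57,β=+∞]: v=50 after child 1 ≤ α → α-cutoff, skip 2
Root [α=-∞,β=+∞]: v=57
Leaves evaluated: 16 of 25.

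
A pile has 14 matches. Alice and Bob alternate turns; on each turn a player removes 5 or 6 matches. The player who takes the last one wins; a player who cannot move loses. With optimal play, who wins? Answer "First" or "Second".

Positions where the player to move wins (W) vs loses (L):
i:   0  1  2  3  4  5  6  7  8  9 10 11 12 13 14
     L  L  L  L  L  W  W  W  W  W  W  L  L  L  L
Position 14 is L, so the second player wins.

Second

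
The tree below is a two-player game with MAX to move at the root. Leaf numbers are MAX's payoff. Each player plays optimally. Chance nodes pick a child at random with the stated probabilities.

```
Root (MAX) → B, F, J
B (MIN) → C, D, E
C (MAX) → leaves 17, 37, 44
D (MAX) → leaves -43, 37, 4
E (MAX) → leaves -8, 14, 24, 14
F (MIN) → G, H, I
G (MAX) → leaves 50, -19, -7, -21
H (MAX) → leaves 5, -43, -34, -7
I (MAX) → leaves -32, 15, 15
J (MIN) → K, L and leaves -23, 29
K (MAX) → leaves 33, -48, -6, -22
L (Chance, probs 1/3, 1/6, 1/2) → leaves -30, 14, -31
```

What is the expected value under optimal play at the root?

24

C (MAX): max(17, 37, 44) = 44
D (MAX): max(-43, 37, 4) = 37
E (MAX): max(-8, 14, 24, 14) = 24
B (MIN): min(44, 37, 24) = 24
G (MAX): max(50, -19, -7, -21) = 50
H (MAX): max(5, -43, -34, -7) = 5
I (MAX): max(-32, 15, 15) = 15
F (MIN): min(50, 5, 15) = 5
K (MAX): max(33, -48, -6, -22) = 33
L (Chance): 1/3·-30 + 1/6·14 + 1/2·-31 = -23.17
J (MIN): min(33, -23.17, -23, 29) = -23.17
Root (MAX): max(24, 5, -23.17) = 24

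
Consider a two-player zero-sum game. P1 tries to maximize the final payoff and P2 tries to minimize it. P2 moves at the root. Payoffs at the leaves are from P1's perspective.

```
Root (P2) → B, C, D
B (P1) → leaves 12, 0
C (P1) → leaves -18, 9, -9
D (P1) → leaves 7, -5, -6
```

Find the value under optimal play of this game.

7

B (P1): max(12, 0) = 12
C (P1): max(-18, 9, -9) = 9
D (P1): max(7, -5, -6) = 7
Root (P2): min(12, 9, 7) = 7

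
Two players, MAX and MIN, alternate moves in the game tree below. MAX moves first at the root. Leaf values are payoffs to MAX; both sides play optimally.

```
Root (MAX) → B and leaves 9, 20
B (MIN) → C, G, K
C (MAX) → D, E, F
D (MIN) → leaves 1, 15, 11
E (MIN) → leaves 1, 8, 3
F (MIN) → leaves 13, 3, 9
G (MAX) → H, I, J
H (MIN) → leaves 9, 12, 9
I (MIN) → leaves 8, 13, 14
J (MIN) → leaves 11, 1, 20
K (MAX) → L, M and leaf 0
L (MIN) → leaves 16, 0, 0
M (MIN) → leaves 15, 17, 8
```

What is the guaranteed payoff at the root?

D (MIN): min(1, 15, 11) = 1
E (MIN): min(1, 8, 3) = 1
F (MIN): min(13, 3, 9) = 3
C (MAX): max(1, 1, 3) = 3
H (MIN): min(9, 12, 9) = 9
I (MIN): min(8, 13, 14) = 8
J (MIN): min(11, 1, 20) = 1
G (MAX): max(9, 8, 1) = 9
L (MIN): min(16, 0, 0) = 0
M (MIN): min(15, 17, 8) = 8
K (MAX): max(0, 8, 0) = 8
B (MIN): min(3, 9, 8) = 3
Root (MAX): max(3, 9, 20) = 20

20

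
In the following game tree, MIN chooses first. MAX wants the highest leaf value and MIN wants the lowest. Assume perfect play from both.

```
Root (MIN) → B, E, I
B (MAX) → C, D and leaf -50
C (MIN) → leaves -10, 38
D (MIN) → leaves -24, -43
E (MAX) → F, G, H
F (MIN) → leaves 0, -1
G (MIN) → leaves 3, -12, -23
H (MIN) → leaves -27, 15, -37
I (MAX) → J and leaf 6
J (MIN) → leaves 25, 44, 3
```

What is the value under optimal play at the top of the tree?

C (MIN): min(-10, 38) = -10
D (MIN): min(-24, -43) = -43
B (MAX): max(-10, -43, -50) = -10
F (MIN): min(0, -1) = -1
G (MIN): min(3, -12, -23) = -23
H (MIN): min(-27, 15, -37) = -37
E (MAX): max(-1, -23, -37) = -1
J (MIN): min(25, 44, 3) = 3
I (MAX): max(3, 6) = 6
Root (MIN): min(-10, -1, 6) = -10

-10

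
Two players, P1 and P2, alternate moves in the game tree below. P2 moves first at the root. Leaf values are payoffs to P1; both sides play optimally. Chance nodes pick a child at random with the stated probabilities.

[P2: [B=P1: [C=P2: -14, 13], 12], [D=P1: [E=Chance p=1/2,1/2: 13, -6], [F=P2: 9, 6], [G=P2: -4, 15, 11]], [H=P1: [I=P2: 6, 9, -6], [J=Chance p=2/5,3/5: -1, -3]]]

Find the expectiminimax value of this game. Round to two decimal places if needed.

C (P2): min(-14, 13) = -14
B (P1): max(-14, 12) = 12
E (Chance): 1/2·13 + 1/2·-6 = 3.5
F (P2): min(9, 6) = 6
G (P2): min(-4, 15, 11) = -4
D (P1): max(3.5, 6, -4) = 6
I (P2): min(6, 9, -6) = -6
J (Chance): 2/5·-1 + 3/5·-3 = -2.2
H (P1): max(-6, -2.2) = -2.2
Root (P2): min(12, 6, -2.2) = -2.2

-2.2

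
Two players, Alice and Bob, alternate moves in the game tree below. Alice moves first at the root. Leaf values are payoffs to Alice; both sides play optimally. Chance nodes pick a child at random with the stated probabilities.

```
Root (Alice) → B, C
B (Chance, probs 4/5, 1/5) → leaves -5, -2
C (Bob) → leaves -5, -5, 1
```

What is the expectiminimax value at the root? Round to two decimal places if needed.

B (Chance): 4/5·-5 + 1/5·-2 = -4.4
C (Bob): min(-5, -5, 1) = -5
Root (Alice): max(-4.4, -5) = -4.4

-4.4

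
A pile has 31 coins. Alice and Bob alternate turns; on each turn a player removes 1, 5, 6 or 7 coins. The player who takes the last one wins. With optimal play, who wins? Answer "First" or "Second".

Mark each pile size as W (mover wins) or L (mover loses):
i:   0  1  2  3  4  5  6  7  8  9 10 11 12 13 14 15 16 17 18 19 20 21 22 23 24 25 26 27 28 29 30 31
     L  W  L  W  L  W  W  W  W  W  W  W  L  W  L  W  L  W  W  W  W  W  W  W  L  W  L  W  L  W  W  W
Position 31 is W, so the first player wins.

First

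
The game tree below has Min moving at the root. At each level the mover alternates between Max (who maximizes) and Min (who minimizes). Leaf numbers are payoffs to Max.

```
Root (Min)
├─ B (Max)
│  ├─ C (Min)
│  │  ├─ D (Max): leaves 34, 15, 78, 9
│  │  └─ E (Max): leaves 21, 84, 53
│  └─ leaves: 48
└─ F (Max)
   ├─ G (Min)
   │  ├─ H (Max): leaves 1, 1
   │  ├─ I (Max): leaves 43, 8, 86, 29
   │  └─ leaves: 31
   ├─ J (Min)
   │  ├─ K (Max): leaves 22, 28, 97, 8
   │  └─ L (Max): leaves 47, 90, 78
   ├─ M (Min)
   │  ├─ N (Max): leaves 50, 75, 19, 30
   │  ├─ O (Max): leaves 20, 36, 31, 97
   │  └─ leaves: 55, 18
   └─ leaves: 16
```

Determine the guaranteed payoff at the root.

78

D (Max): max(34, 15, 78, 9) = 78
E (Max): max(21, 84, 53) = 84
C (Min): min(78, 84) = 78
B (Max): max(78, 48) = 78
H (Max): max(1, 1) = 1
I (Max): max(43, 8, 86, 29) = 86
G (Min): min(1, 86, 31) = 1
K (Max): max(22, 28, 97, 8) = 97
L (Max): max(47, 90, 78) = 90
J (Min): min(97, 90) = 90
N (Max): max(50, 75, 19, 30) = 75
O (Max): max(20, 36, 31, 97) = 97
M (Min): min(75, 97, 55, 18) = 18
F (Max): max(1, 90, 18, 16) = 90
Root (Min): min(78, 90) = 78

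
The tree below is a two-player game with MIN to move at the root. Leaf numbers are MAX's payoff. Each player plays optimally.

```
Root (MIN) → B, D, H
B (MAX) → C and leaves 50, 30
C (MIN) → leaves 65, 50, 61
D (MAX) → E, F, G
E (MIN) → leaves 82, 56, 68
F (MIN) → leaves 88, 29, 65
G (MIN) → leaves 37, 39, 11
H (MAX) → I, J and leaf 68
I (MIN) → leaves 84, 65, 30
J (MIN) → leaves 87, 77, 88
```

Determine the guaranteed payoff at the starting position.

50

C (MIN): min(65, 50, 61) = 50
B (MAX): max(50, 50, 30) = 50
E (MIN): min(82, 56, 68) = 56
F (MIN): min(88, 29, 65) = 29
G (MIN): min(37, 39, 11) = 11
D (MAX): max(56, 29, 11) = 56
I (MIN): min(84, 65, 30) = 30
J (MIN): min(87, 77, 88) = 77
H (MAX): max(30, 77, 68) = 77
Root (MIN): min(50, 56, 77) = 50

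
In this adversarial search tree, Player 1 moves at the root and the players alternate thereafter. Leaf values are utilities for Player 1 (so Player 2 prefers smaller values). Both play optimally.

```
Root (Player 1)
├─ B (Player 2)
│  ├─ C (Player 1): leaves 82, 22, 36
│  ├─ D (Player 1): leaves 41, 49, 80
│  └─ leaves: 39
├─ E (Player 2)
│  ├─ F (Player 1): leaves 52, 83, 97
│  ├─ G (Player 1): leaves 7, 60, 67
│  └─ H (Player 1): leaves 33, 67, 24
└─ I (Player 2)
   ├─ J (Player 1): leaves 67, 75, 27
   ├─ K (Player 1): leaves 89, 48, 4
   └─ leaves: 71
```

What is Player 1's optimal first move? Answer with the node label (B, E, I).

C (Player 1): max(82, 22, 36) = 82
D (Player 1): max(41, 49, 80) = 80
B (Player 2): min(82, 80, 39) = 39
F (Player 1): max(52, 83, 97) = 97
G (Player 1): max(7, 60, 67) = 67
H (Player 1): max(33, 67, 24) = 67
E (Player 2): min(97, 67, 67) = 67
J (Player 1): max(67, 75, 27) = 75
K (Player 1): max(89, 48, 4) = 89
I (Player 2): min(75, 89, 71) = 71
Root (Player 1): max(39, 67, 71) = 71
Player 1 picks the child with the highest value: I (value 71).

I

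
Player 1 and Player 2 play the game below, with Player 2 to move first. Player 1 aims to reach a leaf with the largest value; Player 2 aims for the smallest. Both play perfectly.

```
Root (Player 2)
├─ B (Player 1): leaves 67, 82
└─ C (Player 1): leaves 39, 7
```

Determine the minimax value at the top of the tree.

B (Player 1): max(67, 82) = 82
C (Player 1): max(39, 7) = 39
Root (Player 2): min(82, 39) = 39

39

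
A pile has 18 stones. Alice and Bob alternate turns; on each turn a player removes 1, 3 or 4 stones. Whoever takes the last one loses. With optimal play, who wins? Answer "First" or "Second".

W/L table (W = player to move can force a win):
i:   0  1  2  3  4  5  6  7  8  9 10 11 12 13 14 15 16 17 18
     W  L  W  L  W  W  W  W  L  W  L  W  W  W  W  L  W  L  W
Position 18 is W, so the first player wins.

First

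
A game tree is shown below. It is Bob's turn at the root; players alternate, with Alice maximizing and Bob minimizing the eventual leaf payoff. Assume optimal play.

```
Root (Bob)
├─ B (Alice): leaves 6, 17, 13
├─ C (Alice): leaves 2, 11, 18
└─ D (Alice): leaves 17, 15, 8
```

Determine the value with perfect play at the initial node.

17

B (Alice): max(6, 17, 13) = 17
C (Alice): max(2, 11, 18) = 18
D (Alice): max(17, 15, 8) = 17
Root (Bob): min(17, 18, 17) = 17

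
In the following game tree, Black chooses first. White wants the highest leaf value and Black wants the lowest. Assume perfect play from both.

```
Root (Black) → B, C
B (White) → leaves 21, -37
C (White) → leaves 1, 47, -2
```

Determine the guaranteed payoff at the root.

21

B (White): max(21, -37) = 21
C (White): max(1, 47, -2) = 47
Root (Black): min(21, 47) = 21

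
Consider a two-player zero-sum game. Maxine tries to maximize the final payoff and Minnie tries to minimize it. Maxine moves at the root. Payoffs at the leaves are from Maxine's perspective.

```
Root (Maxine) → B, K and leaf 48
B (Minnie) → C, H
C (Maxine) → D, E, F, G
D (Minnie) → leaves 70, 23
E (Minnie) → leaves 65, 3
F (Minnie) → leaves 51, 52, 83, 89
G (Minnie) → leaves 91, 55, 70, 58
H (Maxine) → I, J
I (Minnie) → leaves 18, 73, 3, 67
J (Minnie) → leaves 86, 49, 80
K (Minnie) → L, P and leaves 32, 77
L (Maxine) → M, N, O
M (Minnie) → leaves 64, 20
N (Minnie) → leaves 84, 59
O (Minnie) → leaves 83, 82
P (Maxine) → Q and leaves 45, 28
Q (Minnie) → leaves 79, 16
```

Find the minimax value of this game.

D (Minnie): min(70, 23) = 23
E (Minnie): min(65, 3) = 3
F (Minnie): min(51, 52, 83, 89) = 51
G (Minnie): min(91, 55, 70, 58) = 55
C (Maxine): max(23, 3, 51, 55) = 55
I (Minnie): min(18, 73, 3, 67) = 3
J (Minnie): min(86, 49, 80) = 49
H (Maxine): max(3, 49) = 49
B (Minnie): min(55, 49) = 49
M (Minnie): min(64, 20) = 20
N (Minnie): min(84, 59) = 59
O (Minnie): min(83, 82) = 82
L (Maxine): max(20, 59, 82) = 82
Q (Minnie): min(79, 16) = 16
P (Maxine): max(16, 45, 28) = 45
K (Minnie): min(82, 45, 32, 77) = 32
Root (Maxine): max(49, 32, 48) = 49

49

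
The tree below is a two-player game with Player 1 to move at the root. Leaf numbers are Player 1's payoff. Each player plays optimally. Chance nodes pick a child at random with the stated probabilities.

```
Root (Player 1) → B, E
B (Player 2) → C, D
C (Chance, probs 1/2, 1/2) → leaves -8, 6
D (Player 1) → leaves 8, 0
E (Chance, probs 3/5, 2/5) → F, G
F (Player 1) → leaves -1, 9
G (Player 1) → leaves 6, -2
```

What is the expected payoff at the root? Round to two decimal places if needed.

C (Chance): 1/2·-8 + 1/2·6 = -1
D (Player 1): max(8, 0) = 8
B (Player 2): min(-1, 8) = -1
F (Player 1): max(-1, 9) = 9
G (Player 1): max(6, -2) = 6
E (Chance): 3/5·9 + 2/5·6 = 7.8
Root (Player 1): max(-1, 7.8) = 7.8

7.8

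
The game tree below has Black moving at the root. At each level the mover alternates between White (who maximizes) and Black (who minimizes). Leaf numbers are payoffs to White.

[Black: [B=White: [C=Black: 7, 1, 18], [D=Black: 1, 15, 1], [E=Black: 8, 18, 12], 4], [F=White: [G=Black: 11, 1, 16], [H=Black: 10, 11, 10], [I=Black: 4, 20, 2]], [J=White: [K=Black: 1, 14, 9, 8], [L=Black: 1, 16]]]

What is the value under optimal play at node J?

1

K: min(1, 14, 9, 8) = 1
L: min(1, 16) = 1
J: max(1, 1) = 1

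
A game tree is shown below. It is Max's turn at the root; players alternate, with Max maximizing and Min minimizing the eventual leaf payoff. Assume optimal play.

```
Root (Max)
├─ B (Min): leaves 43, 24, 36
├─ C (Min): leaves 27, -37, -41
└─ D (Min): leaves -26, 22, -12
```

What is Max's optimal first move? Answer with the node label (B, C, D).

B

B (Min): min(43, 24, 36) = 24
C (Min): min(27, -37, -41) = -41
D (Min): min(-26, 22, -12) = -26
Root (Max): max(24, -41, -26) = 24
Max picks the child with the highest value: B (value 24).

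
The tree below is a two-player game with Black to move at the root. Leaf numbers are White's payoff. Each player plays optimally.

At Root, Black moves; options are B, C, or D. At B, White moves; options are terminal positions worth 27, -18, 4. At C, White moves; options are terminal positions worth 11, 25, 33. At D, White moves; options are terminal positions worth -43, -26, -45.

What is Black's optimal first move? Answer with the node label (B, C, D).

D

B (White): max(27, -18, 4) = 27
C (White): max(11, 25, 33) = 33
D (White): max(-43, -26, -45) = -26
Root (Black): min(27, 33, -26) = -26
Black picks the child with the lowest value: D (value -26).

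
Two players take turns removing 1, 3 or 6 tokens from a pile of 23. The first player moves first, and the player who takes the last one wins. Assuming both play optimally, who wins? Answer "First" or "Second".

First

Positions where the player to move wins (W) vs loses (L):
i:   0  1  2  3  4  5  6  7  8  9 10 11 12 13 14 15 16 17 18 19 20 21 22 23
     L  W  L  W  L  W  W  W  W  L  W  L  W  L  W  W  W  W  L  W  L  W  L  W
Position 23 is W, so the first player wins.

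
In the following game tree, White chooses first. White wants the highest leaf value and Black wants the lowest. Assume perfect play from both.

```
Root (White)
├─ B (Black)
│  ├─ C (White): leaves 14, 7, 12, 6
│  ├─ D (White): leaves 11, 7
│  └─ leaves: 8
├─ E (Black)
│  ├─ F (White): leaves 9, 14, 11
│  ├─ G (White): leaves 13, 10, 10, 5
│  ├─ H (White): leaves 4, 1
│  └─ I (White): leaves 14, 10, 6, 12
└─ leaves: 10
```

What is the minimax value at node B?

8

C: max(14, 7, 12, 6) = 14
D: max(11, 7) = 11
B: min(14, 11, 8) = 8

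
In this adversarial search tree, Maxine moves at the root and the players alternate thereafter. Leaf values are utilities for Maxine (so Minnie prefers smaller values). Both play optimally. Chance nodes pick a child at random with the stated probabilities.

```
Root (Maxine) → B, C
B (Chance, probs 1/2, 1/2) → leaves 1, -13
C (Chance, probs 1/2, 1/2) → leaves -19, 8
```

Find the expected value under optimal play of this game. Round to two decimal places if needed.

-5.5

B (Chance): 1/2·1 + 1/2·-13 = -6
C (Chance): 1/2·-19 + 1/2·8 = -5.5
Root (Maxine): max(-6, -5.5) = -5.5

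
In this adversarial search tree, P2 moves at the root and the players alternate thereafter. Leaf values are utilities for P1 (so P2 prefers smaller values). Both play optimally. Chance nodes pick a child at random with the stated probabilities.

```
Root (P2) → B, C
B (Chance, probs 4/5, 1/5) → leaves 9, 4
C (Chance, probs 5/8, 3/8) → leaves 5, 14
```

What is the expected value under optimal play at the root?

8

B (Chance): 4/5·9 + 1/5·4 = 8
C (Chance): 5/8·5 + 3/8·14 = 8.38
Root (P2): min(8, 8.38) = 8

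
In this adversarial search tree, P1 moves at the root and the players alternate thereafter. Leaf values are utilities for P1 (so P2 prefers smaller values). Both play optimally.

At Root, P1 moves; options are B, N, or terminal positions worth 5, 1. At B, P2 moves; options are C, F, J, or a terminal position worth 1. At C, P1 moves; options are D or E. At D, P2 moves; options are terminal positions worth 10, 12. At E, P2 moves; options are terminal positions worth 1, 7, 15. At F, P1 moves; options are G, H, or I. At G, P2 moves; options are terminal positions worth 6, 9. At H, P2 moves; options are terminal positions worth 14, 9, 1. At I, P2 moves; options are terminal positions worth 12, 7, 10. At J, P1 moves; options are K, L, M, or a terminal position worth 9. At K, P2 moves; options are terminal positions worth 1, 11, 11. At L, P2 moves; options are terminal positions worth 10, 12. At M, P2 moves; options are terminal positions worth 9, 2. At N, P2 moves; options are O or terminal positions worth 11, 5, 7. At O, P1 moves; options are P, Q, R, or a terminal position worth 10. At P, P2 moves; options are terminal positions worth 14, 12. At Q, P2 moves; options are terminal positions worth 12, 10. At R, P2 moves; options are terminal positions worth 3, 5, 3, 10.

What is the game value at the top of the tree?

5

D (P2): min(10, 12) = 10
E (P2): min(1, 7, 15) = 1
C (P1): max(10, 1) = 10
G (P2): min(6, 9) = 6
H (P2): min(14, 9, 1) = 1
I (P2): min(12, 7, 10) = 7
F (P1): max(6, 1, 7) = 7
K (P2): min(1, 11, 11) = 1
L (P2): min(10, 12) = 10
M (P2): min(9, 2) = 2
J (P1): max(1, 10, 2, 9) = 10
B (P2): min(10, 7, 10, 1) = 1
P (P2): min(14, 12) = 12
Q (P2): min(12, 10) = 10
R (P2): min(3, 5, 3, 10) = 3
O (P1): max(12, 10, 3, 10) = 12
N (P2): min(12, 11, 5, 7) = 5
Root (P1): max(1, 5, 5, 1) = 5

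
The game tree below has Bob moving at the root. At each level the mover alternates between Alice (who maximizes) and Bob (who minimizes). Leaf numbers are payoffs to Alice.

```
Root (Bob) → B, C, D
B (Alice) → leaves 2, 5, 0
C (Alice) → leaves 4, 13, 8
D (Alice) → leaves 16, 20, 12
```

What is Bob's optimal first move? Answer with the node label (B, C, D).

B (Alice): max(2, 5, 0) = 5
C (Alice): max(4, 13, 8) = 13
D (Alice): max(16, 20, 12) = 20
Root (Bob): min(5, 13, 20) = 5
Bob picks the child with the lowest value: B (value 5).

B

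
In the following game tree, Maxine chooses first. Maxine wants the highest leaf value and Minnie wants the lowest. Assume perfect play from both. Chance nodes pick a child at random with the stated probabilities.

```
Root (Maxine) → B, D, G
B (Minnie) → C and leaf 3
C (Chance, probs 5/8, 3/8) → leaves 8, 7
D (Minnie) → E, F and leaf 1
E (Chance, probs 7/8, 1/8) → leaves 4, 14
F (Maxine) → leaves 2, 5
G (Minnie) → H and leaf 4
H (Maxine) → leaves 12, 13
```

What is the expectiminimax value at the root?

4

C (Chance): 5/8·8 + 3/8·7 = 7.62
B (Minnie): min(7.62, 3) = 3
E (Chance): 7/8·4 + 1/8·14 = 5.25
F (Maxine): max(2, 5) = 5
D (Minnie): min(5.25, 5, 1) = 1
H (Maxine): max(12, 13) = 13
G (Minnie): min(13, 4) = 4
Root (Maxine): max(3, 1, 4) = 4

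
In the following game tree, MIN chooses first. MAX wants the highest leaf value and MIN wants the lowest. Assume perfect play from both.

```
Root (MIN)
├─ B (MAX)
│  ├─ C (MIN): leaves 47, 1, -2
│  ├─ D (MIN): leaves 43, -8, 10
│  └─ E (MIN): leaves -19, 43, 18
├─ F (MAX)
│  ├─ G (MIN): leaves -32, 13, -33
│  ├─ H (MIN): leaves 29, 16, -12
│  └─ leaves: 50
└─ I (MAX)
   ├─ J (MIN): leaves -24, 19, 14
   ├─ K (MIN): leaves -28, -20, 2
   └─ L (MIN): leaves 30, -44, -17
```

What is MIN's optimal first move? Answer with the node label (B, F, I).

C (MIN): min(47, 1, -2) = -2
D (MIN): min(43, -8, 10) = -8
E (MIN): min(-19, 43, 18) = -19
B (MAX): max(-2, -8, -19) = -2
G (MIN): min(-32, 13, -33) = -33
H (MIN): min(29, 16, -12) = -12
F (MAX): max(-33, -12, 50) = 50
J (MIN): min(-24, 19, 14) = -24
K (MIN): min(-28, -20, 2) = -28
L (MIN): min(30, -44, -17) = -44
I (MAX): max(-24, -28, -44) = -24
Root (MIN): min(-2, 50, -24) = -24
MIN picks the child with the lowest value: I (value -24).

I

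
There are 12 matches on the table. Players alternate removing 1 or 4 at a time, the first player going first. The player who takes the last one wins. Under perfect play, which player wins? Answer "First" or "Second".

Mark each pile size as W (mover wins) or L (mover loses):
i:   0  1  2  3  4  5  6  7  8  9 10 11 12
     L  W  L  W  W  L  W  L  W  W  L  W  L
Position 12 is L, so the second player wins.

Second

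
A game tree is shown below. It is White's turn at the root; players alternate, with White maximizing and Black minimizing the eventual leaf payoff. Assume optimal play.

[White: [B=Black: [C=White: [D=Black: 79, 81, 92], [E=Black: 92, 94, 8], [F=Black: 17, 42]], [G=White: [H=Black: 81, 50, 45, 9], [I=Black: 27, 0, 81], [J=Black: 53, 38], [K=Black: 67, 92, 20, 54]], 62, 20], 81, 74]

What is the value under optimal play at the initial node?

81

D (Black): min(79, 81, 92) = 79
E (Black): min(92, 94, 8) = 8
F (Black): min(17, 42) = 17
C (White): max(79, 8, 17) = 79
H (Black): min(81, 50, 45, 9) = 9
I (Black): min(27, 0, 81) = 0
J (Black): min(53, 38) = 38
K (Black): min(67, 92, 20, 54) = 20
G (White): max(9, 0, 38, 20) = 38
B (Black): min(79, 38, 62, 20) = 20
Root (White): max(20, 81, 74) = 81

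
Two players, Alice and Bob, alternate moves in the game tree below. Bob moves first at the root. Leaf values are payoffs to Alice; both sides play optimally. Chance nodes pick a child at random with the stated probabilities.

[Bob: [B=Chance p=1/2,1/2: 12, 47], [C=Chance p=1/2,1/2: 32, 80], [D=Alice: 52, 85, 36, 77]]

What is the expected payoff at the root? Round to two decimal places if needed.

B (Chance): 1/2·12 + 1/2·47 = 29.5
C (Chance): 1/2·32 + 1/2·80 = 56
D (Alice): max(52, 85, 36, 77) = 85
Root (Bob): min(29.5, 56, 85) = 29.5

29.5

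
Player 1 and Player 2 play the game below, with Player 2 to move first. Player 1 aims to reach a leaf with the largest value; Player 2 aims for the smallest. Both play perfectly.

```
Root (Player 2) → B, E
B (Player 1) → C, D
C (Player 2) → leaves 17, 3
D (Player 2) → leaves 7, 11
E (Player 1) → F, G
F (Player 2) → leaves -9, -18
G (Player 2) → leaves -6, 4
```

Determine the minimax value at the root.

C (Player 2): min(17, 3) = 3
D (Player 2): min(7, 11) = 7
B (Player 1): max(3, 7) = 7
F (Player 2): min(-9, -18) = -18
G (Player 2): min(-6, 4) = -6
E (Player 1): max(-18, -6) = -6
Root (Player 2): min(7, -6) = -6

-6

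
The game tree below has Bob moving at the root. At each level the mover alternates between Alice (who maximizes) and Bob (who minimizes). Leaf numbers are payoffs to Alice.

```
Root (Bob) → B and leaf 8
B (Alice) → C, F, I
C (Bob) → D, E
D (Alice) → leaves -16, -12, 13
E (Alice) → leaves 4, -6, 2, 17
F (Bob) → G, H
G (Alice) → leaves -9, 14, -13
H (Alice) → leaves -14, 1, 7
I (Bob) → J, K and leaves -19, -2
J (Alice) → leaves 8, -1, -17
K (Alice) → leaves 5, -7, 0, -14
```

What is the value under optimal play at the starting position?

D (Alice): max(-16, -12, 13) = 13
E (Alice): max(4, -6, 2, 17) = 17
C (Bob): min(13, 17) = 13
G (Alice): max(-9, 14, -13) = 14
H (Alice): max(-14, 1, 7) = 7
F (Bob): min(14, 7) = 7
J (Alice): max(8, -1, -17) = 8
K (Alice): max(5, -7, 0, -14) = 5
I (Bob): min(8, 5, -19, -2) = -19
B (Alice): max(13, 7, -19) = 13
Root (Bob): min(13, 8) = 8

8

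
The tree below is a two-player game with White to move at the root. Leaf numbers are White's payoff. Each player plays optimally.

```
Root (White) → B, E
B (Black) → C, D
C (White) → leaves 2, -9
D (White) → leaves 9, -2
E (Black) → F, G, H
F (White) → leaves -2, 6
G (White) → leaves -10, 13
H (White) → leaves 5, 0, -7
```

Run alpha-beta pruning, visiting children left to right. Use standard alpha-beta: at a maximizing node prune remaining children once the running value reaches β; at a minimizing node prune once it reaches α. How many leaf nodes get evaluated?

10

C [α=-∞,β=+∞]: v=2
D [α=-∞,β=2]: v=9 after child 1 ≥ β → β-cutoff, skip 1
B [α=-∞,β=+∞]: v=2
F [α=2,β=+∞]: v=6
G [α=2,β=6]: v=13
H [α=2,β=6]: v=5
E [α=2,β=+∞]: v=5
Root [α=-∞,β=+∞]: v=5
Leaves evaluated: 10 of 11.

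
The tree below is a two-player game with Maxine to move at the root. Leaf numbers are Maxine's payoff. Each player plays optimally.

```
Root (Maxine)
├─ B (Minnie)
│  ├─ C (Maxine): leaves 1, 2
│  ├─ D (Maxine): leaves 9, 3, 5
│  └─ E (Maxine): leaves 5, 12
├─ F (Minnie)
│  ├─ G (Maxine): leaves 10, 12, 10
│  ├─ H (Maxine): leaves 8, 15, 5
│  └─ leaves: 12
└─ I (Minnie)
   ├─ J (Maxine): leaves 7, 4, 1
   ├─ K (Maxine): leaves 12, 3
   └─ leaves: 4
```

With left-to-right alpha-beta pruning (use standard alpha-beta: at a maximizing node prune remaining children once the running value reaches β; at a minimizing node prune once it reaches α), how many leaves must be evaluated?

13

C [α=-∞,β=+∞]: v=2
D [α=-∞,β=2]: v=9 after child 1 ≥ β → β-cutoff, skip 2
E [α=-∞,β=2]: v=5 after child 1 ≥ β → β-cutoff, skip 1
B [α=-∞,β=+∞]: v=2
G [α=2,β=+∞]: v=12
H [α=2,β=12]: v=15 after child 2 ≥ β → β-cutoff, skip 1
F [α=2,β=+∞]: v=12
J [α=12,β=+∞]: v=7
I [α=12,β=+∞]: v=7 after child 1 ≤ α → α-cutoff, skip 2
Root [α=-∞,β=+∞]: v=12
Leaves evaluated: 13 of 20.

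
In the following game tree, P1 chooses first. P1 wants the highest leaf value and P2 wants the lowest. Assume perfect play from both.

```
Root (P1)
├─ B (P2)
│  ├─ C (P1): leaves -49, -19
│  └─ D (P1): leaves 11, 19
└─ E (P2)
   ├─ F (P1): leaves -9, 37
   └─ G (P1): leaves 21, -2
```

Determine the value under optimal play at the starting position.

21

C (P1): max(-49, -19) = -19
D (P1): max(11, 19) = 19
B (P2): min(-19, 19) = -19
F (P1): max(-9, 37) = 37
G (P1): max(21, -2) = 21
E (P2): min(37, 21) = 21
Root (P1): max(-19, 21) = 21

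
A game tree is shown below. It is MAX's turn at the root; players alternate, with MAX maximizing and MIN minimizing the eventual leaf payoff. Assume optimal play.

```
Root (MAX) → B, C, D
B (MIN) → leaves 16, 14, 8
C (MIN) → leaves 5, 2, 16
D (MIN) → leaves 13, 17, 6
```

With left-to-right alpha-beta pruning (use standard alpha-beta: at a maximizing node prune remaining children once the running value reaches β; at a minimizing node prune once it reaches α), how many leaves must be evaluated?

B [α=-∞,β=+∞]: v=8
C [α=8,β=+∞]: v=5 after child 1 ≤ α → α-cutoff, skip 2
D [α=8,β=+∞]: v=6
Root [α=-∞,β=+∞]: v=8
Leaves evaluated: 7 of 9.

7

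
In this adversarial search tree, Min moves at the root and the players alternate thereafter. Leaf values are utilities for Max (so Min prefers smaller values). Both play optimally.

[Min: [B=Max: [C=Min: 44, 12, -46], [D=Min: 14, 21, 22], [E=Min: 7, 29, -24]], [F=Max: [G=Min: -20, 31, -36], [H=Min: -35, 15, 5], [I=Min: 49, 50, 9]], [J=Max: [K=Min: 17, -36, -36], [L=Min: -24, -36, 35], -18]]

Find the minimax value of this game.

C (Min): min(44, 12, -46) = -46
D (Min): min(14, 21, 22) = 14
E (Min): min(7, 29, -24) = -24
B (Max): max(-46, 14, -24) = 14
G (Min): min(-20, 31, -36) = -36
H (Min): min(-35, 15, 5) = -35
I (Min): min(49, 50, 9) = 9
F (Max): max(-36, -35, 9) = 9
K (Min): min(17, -36, -36) = -36
L (Min): min(-24, -36, 35) = -36
J (Max): max(-36, -36, -18) = -18
Root (Min): min(14, 9, -18) = -18

-18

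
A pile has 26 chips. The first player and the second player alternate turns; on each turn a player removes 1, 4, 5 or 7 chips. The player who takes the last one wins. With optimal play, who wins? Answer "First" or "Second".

i:   0  1  2  3  4  5  6  7  8  9 10 11 12 13 14 15 16 17 18 19 20 21 22 23 24 25 26
     L  W  L  W  W  W  W  W  L  W  L  W  W  W  W  W  L  W  L  W  W  W  W  W  L  W  L
Position 26 is L, so the second player wins.

Second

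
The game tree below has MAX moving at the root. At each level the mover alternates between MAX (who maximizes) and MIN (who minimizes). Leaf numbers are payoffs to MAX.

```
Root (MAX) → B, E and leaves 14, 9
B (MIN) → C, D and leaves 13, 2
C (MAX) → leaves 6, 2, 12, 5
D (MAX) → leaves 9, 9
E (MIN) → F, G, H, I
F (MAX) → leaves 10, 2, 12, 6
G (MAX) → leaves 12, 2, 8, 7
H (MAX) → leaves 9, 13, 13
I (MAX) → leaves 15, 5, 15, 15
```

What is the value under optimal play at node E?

F: max(10, 2, 12, 6) = 12
G: max(12, 2, 8, 7) = 12
H: max(9, 13, 13) = 13
I: max(15, 5, 15, 15) = 15
E: min(12, 12, 13, 15) = 12

12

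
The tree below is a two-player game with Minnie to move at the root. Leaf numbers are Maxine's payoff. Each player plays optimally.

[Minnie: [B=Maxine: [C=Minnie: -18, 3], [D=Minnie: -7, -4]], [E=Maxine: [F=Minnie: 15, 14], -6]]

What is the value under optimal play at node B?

-7

C: min(-18, 3) = -18
D: min(-7, -4) = -7
B: max(-18, -7) = -7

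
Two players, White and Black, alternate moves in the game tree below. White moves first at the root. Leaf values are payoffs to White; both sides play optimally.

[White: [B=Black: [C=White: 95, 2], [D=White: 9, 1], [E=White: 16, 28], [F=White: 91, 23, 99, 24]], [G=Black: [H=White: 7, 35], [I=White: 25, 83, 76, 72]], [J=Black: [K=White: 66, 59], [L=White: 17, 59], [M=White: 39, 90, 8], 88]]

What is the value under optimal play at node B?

9

C: max(95, 2) = 95
D: max(9, 1) = 9
E: max(16, 28) = 28
F: max(91, 23, 99, 24) = 99
B: min(95, 9, 28, 99) = 9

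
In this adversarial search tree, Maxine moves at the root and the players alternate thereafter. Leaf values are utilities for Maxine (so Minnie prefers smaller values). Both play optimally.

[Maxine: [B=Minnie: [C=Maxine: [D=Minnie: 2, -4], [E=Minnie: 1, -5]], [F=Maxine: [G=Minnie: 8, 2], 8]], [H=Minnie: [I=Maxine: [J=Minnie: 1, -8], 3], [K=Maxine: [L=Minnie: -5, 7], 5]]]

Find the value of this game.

D (Minnie): min(2, -4) = -4
E (Minnie): min(1, -5) = -5
C (Maxine): max(-4, -5) = -4
G (Minnie): min(8, 2) = 2
F (Maxine): max(2, 8) = 8
B (Minnie): min(-4, 8) = -4
J (Minnie): min(1, -8) = -8
I (Maxine): max(-8, 3) = 3
L (Minnie): min(-5, 7) = -5
K (Maxine): max(-5, 5) = 5
H (Minnie): min(3, 5) = 3
Root (Maxine): max(-4, 3) = 3

3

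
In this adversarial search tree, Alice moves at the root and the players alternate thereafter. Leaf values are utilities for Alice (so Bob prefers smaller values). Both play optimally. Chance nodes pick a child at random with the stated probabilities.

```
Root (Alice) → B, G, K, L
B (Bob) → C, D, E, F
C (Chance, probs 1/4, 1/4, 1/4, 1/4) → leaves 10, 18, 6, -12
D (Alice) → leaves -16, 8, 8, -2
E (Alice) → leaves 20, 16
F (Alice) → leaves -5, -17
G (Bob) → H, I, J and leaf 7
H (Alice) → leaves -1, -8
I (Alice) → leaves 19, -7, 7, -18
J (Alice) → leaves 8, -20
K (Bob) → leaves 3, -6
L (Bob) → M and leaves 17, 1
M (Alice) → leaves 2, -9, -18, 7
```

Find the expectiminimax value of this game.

1

C (Chance): 1/4·10 + 1/4·18 + 1/4·6 + 1/4·-12 = 5.5
D (Alice): max(-16, 8, 8, -2) = 8
E (Alice): max(20, 16) = 20
F (Alice): max(-5, -17) = -5
B (Bob): min(5.5, 8, 20, -5) = -5
H (Alice): max(-1, -8) = -1
I (Alice): max(19, -7, 7, -18) = 19
J (Alice): max(8, -20) = 8
G (Bob): min(-1, 19, 8, 7) = -1
K (Bob): min(3, -6) = -6
M (Alice): max(2, -9, -18, 7) = 7
L (Bob): min(7, 17, 1) = 1
Root (Alice): max(-5, -1, -6, 1) = 1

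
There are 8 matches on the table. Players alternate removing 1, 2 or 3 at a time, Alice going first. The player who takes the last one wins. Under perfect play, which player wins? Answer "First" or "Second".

W/L table (W = player to move can force a win):
i:   0  1  2  3  4  5  6  7  8
     L  W  W  W  L  W  W  W  L
Position 8 is L, so the second player wins.

Second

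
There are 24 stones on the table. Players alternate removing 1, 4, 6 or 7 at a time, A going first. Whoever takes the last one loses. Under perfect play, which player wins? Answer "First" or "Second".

Second

W/L table (W = player to move can force a win):
i:   0  1  2  3  4  5  6  7  8  9 10 11 12 13 14 15 16 17 18 19 20 21 22 23 24
     W  L  W  L  W  W  L  W  W  W  W  L  W  W  L  W  L  W  W  L  W  W  W  W  L
Position 24 is L, so the second player wins.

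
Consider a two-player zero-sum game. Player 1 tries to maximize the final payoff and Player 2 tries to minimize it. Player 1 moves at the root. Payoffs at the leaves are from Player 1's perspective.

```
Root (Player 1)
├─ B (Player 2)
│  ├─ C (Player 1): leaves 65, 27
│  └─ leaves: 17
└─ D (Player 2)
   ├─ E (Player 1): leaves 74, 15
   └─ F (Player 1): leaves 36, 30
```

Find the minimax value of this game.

36

C (Player 1): max(65, 27) = 65
B (Player 2): min(65, 17) = 17
E (Player 1): max(74, 15) = 74
F (Player 1): max(36, 30) = 36
D (Player 2): min(74, 36) = 36
Root (Player 1): max(17, 36) = 36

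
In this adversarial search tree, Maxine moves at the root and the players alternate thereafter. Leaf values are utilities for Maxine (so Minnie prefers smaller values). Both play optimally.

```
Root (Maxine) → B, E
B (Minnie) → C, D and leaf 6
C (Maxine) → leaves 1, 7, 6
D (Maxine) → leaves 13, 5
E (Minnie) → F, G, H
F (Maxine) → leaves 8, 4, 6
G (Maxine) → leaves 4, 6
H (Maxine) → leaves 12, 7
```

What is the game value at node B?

6

C: max(1, 7, 6) = 7
D: max(13, 5) = 13
B: min(7, 13, 6) = 6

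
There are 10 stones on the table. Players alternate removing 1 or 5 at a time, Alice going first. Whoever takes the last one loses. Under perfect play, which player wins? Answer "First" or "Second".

First

i:   0  1  2  3  4  5  6  7  8  9 10
     W  L  W  L  W  L  W  L  W  L  W
Position 10 is W, so the first player wins.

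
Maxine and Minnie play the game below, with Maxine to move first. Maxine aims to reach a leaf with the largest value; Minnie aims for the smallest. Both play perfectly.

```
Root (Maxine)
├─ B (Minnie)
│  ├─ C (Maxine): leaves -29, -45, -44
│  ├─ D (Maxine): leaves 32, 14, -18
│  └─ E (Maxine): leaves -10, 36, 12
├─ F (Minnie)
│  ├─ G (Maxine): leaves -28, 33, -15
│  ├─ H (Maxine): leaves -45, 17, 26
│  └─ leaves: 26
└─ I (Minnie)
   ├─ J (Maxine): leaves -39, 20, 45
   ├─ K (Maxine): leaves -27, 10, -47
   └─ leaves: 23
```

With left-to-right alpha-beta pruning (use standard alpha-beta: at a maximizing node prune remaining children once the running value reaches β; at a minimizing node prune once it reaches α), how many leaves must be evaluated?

18

C [α=-∞,β=+∞]: v=-29
D [α=-∞,β=-29]: v=32 after child 1 ≥ β → β-cutoff, skip 2
E [α=-∞,β=-29]: v=-10 after child 1 ≥ β → β-cutoff, skip 2
B [α=-∞,β=+∞]: v=-29
G [α=-29,β=+∞]: v=33
H [α=-29,β=33]: v=26
F [α=-29,β=+∞]: v=26
J [α=26,β=+∞]: v=45
K [α=26,β=45]: v=10
I [α=26,β=+∞]: v=10 after child 2 ≤ α → α-cutoff, skip 1
Root [α=-∞,β=+∞]: v=26
Leaves evaluated: 18 of 23.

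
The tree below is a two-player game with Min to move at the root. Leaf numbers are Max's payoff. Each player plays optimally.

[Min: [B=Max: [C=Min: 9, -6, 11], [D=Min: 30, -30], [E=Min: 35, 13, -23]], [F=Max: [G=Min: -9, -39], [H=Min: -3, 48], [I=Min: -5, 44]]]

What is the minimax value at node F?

-3

G: min(-9, -39) = -39
H: min(-3, 48) = -3
I: min(-5, 44) = -5
F: max(-39, -3, -5) = -3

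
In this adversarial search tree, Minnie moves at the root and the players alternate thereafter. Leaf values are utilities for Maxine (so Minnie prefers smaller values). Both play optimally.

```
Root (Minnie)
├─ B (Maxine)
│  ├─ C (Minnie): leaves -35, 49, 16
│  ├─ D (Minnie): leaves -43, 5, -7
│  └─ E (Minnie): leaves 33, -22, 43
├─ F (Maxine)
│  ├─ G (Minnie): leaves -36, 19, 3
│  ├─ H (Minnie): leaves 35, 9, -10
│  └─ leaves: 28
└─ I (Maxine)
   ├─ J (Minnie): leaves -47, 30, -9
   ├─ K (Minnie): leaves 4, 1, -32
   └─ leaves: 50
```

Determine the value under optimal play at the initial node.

C (Minnie): min(-35, 49, 16) = -35
D (Minnie): min(-43, 5, -7) = -43
E (Minnie): min(33, -22, 43) = -22
B (Maxine): max(-35, -43, -22) = -22
G (Minnie): min(-36, 19, 3) = -36
H (Minnie): min(35, 9, -10) = -10
F (Maxine): max(-36, -10, 28) = 28
J (Minnie): min(-47, 30, -9) = -47
K (Minnie): min(4, 1, -32) = -32
I (Maxine): max(-47, -32, 50) = 50
Root (Minnie): min(-22, 28, 50) = -22

-22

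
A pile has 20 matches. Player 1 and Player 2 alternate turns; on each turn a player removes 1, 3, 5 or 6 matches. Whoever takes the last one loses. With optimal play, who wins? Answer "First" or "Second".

First

Positions where the player to move wins (W) vs loses (L):
i:   0  1  2  3  4  5  6  7  8  9 10 11 12 13 14 15 16 17 18 19 20
     W  L  W  L  W  L  W  W  W  W  W  W  L  W  L  W  L  W  W  W  W
Position 20 is W, so the first player wins.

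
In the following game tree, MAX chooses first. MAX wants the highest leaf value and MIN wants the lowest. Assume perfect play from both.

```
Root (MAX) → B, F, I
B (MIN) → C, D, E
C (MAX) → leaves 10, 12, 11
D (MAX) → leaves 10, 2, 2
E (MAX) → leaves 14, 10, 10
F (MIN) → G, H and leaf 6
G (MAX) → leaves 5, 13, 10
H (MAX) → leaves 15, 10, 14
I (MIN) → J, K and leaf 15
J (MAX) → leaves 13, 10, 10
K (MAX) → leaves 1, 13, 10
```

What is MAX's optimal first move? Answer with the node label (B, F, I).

C (MAX): max(10, 12, 11) = 12
D (MAX): max(10, 2, 2) = 10
E (MAX): max(14, 10, 10) = 14
B (MIN): min(12, 10, 14) = 10
G (MAX): max(5, 13, 10) = 13
H (MAX): max(15, 10, 14) = 15
F (MIN): min(13, 15, 6) = 6
J (MAX): max(13, 10, 10) = 13
K (MAX): max(1, 13, 10) = 13
I (MIN): min(13, 13, 15) = 13
Root (MAX): max(10, 6, 13) = 13
MAX picks the child with the highest value: I (value 13).

I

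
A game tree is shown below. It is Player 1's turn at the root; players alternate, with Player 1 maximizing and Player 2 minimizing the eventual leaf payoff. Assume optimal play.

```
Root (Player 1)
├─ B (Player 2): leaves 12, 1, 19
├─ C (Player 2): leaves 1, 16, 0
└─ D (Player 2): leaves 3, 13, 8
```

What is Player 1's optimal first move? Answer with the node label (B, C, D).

B (Player 2): min(12, 1, 19) = 1
C (Player 2): min(1, 16, 0) = 0
D (Player 2): min(3, 13, 8) = 3
Root (Player 1): max(1, 0, 3) = 3
Player 1 picks the child with the highest value: D (value 3).

D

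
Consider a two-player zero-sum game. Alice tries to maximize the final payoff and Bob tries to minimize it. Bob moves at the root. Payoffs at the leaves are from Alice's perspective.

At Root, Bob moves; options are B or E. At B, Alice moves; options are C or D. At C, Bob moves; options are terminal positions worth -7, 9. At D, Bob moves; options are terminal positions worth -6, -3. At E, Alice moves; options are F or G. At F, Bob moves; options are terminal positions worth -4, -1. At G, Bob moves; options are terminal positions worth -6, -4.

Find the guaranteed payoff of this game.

C (Bob): min(-7, 9) = -7
D (Bob): min(-6, -3) = -6
B (Alice): max(-7, -6) = -6
F (Bob): min(-4, -1) = -4
G (Bob): min(-6, -4) = -6
E (Alice): max(-4, -6) = -4
Root (Bob): min(-6, -4) = -6

-6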